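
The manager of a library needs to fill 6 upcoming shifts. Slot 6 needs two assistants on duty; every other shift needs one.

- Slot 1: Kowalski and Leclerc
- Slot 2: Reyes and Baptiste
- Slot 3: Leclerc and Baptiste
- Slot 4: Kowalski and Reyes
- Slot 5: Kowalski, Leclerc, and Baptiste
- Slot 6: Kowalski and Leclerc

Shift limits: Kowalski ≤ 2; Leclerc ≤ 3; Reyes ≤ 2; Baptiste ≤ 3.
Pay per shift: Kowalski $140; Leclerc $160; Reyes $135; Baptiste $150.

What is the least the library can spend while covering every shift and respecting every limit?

$1010

Slot 6 can only be covered by Kowalski and Leclerc, so that assignment is forced.
Picking the cheapest available assistant for each shift independently would cost $1000, but that ignores the shift limits.
An optimal schedule: Slot 1→Kowalski, Slot 2→Reyes, Slot 3→Baptiste, Slot 4→Reyes, Slot 5→Baptiste, Slot 6→Kowalski+Leclerc.
Total: 140 + 135 + 150 + 135 + 150 + 140 + 160 = $1010.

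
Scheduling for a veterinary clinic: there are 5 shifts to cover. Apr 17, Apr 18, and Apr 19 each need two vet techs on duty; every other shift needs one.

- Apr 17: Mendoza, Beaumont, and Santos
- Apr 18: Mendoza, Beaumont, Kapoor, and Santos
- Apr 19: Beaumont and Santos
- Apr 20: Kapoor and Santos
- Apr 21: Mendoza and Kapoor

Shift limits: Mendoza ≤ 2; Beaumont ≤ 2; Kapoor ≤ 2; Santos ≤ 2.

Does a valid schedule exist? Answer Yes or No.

Yes

Apr 19 can only be covered by Beaumont and Santos, so that assignment is forced.
One valid schedule: Apr 17→Mendoza+Beaumont, Apr 18→Kapoor+Santos, Apr 19→Beaumont+Santos, Apr 20→Kapoor, Apr 21→Mendoza.
Loads: Mendoza 2/2, Beaumont 2/2, Kapoor 2/2, Santos 2/2 — all within limits.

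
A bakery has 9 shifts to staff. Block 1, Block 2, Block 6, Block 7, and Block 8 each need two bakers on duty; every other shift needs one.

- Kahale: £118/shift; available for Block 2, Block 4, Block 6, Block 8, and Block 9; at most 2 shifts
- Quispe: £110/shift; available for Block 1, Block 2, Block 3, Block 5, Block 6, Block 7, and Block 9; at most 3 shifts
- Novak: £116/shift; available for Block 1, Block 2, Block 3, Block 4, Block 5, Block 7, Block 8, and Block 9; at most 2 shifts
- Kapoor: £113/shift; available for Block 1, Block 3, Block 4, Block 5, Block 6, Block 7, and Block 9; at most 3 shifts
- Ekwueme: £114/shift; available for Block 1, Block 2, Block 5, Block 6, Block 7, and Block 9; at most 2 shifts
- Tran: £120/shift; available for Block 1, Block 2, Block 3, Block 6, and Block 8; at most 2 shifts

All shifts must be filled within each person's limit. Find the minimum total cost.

£1605

Picking the cheapest available baker for each shift independently would cost £1570, but that ignores the shift limits.
An optimal schedule: Block 1→Kapoor+Ekwueme, Block 2→Ekwueme+Tran, Block 3→Quispe, Block 4→Kahale, Block 5→Quispe, Block 6→Kapoor+Tran, Block 7→Novak+Kapoor, Block 8→Kahale+Novak, Block 9→Quispe.
Total: 113 + 114 + 114 + 120 + 110 + 118 + 110 + 113 + 120 + 116 + 113 + 118 + 116 + 110 = £1605.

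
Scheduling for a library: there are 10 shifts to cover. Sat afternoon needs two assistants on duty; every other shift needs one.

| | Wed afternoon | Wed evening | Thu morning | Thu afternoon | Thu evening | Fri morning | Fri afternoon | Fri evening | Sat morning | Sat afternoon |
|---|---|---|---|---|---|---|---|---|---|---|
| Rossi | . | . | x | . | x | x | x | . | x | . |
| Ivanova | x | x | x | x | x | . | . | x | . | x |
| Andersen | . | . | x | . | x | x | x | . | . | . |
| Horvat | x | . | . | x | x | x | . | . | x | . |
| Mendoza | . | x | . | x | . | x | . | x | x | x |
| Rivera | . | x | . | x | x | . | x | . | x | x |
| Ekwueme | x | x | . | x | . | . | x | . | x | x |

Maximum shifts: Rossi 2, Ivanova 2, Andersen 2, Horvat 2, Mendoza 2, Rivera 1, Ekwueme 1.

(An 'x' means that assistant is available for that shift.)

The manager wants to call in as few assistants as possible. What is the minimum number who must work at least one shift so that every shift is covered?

11 slots to fill and no one can take more than 2, so at least ⌈11/2⌉ = 6 assistants are needed.
Rossi, Ivanova, Andersen, Horvat, Mendoza, and Rivera alone can cover everything: Wed afternoon→Ivanova, Wed evening→Mendoza, Thu morning→Rossi, Thu afternoon→Horvat, Thu evening→Andersen, Fri morning→Andersen, Fri afternoon→Rossi, Fri evening→Ivanova, Sat morning→Horvat, Sat afternoon→Mendoza+Rivera.

6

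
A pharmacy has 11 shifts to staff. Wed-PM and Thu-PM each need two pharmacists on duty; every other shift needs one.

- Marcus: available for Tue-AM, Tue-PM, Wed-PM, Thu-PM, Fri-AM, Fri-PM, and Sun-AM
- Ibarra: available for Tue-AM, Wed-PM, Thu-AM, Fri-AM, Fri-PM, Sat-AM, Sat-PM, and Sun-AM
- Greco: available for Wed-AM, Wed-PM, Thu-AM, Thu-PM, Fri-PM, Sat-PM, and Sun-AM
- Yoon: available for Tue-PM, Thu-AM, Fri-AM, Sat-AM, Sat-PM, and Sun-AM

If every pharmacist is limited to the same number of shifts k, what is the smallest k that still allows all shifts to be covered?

With 4 pharmacists and 13 worker-slots to fill, someone must work at least ⌈13/4⌉ = 4 shifts, so k ≥ 4.
k = 4 works: Tue-AM→Marcus, Tue-PM→Marcus, Wed-AM→Greco, Wed-PM→Marcus+Ibarra, Thu-AM→Ibarra, Thu-PM→Marcus+Greco, Fri-AM→Ibarra, Fri-PM→Greco, Sat-AM→Ibarra, Sat-PM→Greco, Sun-AM→Yoon.
Loads: Marcus 4, Ibarra 4, Greco 4, Yoon 1 — all ≤ 4.

4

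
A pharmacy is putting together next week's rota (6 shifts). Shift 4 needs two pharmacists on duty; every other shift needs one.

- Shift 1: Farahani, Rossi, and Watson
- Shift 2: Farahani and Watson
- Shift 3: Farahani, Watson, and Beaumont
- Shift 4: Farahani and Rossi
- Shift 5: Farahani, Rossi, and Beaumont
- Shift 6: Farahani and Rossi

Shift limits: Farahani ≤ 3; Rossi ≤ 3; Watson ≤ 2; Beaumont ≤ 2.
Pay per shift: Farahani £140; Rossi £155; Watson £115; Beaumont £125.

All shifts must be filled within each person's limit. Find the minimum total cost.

£915

Shift 4 can only be covered by Farahani and Rossi, so that assignment is forced.
Picking the cheapest available pharmacist for each shift independently would cost £905, but that ignores the shift limits.
An optimal schedule: Shift 1→Watson, Shift 2→Watson, Shift 3→Beaumont, Shift 4→Farahani+Rossi, Shift 5→Beaumont, Shift 6→Farahani.
Total: 115 + 115 + 125 + 140 + 155 + 125 + 140 = £915.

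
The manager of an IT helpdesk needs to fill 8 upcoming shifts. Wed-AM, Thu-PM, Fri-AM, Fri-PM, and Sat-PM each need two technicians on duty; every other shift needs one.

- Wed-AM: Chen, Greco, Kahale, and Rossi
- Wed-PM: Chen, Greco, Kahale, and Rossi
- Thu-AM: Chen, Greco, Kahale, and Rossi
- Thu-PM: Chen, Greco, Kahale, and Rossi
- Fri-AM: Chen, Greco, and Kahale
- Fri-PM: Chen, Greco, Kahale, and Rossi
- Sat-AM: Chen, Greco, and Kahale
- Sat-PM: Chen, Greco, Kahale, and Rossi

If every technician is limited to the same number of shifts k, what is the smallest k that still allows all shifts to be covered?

With 4 technicians and 13 worker-slots to fill, someone must work at least ⌈13/4⌉ = 4 shifts, so k ≥ 4.
k = 4 works: Wed-AM→Greco+Kahale, Wed-PM→Chen, Thu-AM→Chen, Thu-PM→Greco+Kahale, Fri-AM→Chen+Greco, Fri-PM→Greco+Kahale, Sat-AM→Chen, Sat-PM→Kahale+Rossi.
Loads: Chen 4, Greco 4, Kahale 4, Rossi 1 — all ≤ 4.

4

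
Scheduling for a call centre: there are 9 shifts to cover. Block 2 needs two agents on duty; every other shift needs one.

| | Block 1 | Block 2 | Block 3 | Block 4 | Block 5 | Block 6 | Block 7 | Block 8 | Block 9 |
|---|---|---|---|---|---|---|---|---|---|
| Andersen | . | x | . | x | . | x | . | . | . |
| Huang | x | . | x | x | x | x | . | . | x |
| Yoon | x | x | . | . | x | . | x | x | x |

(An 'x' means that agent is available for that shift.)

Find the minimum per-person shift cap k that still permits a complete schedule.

With 3 agents and 10 worker-slots to fill, someone must work at least ⌈10/3⌉ = 4 shifts, so k ≥ 4.
k = 4 works: Block 1→Huang, Block 2→Andersen+Yoon, Block 3→Huang, Block 4→Andersen, Block 5→Huang, Block 6→Andersen, Block 7→Yoon, Block 8→Yoon, Block 9→Huang.
Loads: Andersen 3, Huang 4, Yoon 3 — all ≤ 4.

4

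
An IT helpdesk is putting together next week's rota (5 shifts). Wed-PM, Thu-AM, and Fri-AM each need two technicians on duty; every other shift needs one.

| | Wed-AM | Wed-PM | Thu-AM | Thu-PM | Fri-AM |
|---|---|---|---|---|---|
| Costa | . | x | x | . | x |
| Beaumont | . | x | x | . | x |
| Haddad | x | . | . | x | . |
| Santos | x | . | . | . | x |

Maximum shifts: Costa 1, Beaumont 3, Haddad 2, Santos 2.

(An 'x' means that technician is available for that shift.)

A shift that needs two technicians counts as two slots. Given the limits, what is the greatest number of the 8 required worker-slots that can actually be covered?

Total capacity across all technicians is 1+3+2+2 = 8, and 8 slots are needed, so at most 8 can be filled.
Shifts {Wed-PM, Thu-AM} need 4 slots but only Costa and Beaumont are available for them, supplying at most 3 — so at least 1 slot must go unfilled.
An assignment achieving 7: Wed-AM→Haddad, Wed-PM→Costa+Beaumont, Thu-AM→Beaumont, Thu-PM→Haddad, Fri-AM→Beaumont+Santos.
Loads: Costa 1/1, Beaumont 3/3, Haddad 2/2, Santos 1/2.

7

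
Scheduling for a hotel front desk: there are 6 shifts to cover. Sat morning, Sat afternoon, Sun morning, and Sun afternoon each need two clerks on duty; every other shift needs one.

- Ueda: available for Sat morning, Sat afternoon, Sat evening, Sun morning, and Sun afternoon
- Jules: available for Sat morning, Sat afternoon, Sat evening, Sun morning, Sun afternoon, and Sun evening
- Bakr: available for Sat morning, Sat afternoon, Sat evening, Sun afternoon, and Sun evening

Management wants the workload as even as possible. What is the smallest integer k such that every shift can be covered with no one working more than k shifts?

4

With 3 clerks and 10 worker-slots to fill, someone must work at least ⌈10/3⌉ = 4 shifts, so k ≥ 4.
k = 4 works: Sat morning→Ueda+Jules, Sat afternoon→Ueda+Jules, Sat evening→Bakr, Sun morning→Ueda+Jules, Sun afternoon→Ueda+Bakr, Sun evening→Jules.
Loads: Ueda 4, Jules 4, Bakr 2 — all ≤ 4.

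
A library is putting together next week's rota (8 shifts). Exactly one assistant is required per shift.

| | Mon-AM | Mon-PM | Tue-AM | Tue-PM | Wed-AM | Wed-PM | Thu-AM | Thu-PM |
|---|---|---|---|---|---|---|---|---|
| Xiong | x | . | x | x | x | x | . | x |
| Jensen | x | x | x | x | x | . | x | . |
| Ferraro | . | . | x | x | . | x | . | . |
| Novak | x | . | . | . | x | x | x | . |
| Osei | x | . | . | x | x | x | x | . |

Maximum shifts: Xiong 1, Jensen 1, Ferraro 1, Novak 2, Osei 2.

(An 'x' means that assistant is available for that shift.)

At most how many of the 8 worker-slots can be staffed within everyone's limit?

7

Total capacity across all assistants is 1+1+1+2+2 = 7, and 8 slots are needed, so at most 7 can be filled.
An assignment achieving 7: Mon-AM→Novak, Mon-PM→Jensen, Tue-AM→Ferraro, Tue-PM→Osei, Wed-AM→Osei, Thu-AM→Novak, Thu-PM→Xiong.
Loads: Xiong 1/1, Jensen 1/1, Ferraro 1/1, Novak 2/2, Osei 2/2.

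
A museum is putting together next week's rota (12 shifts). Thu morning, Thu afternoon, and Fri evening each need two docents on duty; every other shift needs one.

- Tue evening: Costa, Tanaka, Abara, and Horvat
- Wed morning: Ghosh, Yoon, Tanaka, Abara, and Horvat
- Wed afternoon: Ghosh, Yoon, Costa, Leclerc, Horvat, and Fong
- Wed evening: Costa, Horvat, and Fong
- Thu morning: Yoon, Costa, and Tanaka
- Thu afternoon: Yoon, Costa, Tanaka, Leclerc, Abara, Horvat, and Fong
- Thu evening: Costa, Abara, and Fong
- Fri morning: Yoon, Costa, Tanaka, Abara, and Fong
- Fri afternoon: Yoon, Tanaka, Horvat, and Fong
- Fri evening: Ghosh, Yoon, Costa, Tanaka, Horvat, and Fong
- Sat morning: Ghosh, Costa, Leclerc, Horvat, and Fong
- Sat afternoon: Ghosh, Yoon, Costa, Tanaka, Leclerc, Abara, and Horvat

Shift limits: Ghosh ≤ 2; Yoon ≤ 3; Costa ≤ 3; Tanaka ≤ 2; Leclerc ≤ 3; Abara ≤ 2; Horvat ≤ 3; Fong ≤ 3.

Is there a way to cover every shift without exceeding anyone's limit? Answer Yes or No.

Yes

One valid schedule: Tue evening→Tanaka, Wed morning→Ghosh, Wed afternoon→Leclerc, Wed evening→Costa, Thu morning→Yoon+Costa, Thu afternoon→Leclerc+Abara, Thu evening→Costa, Fri morning→Yoon, Fri afternoon→Yoon, Fri evening→Horvat+Fong, Sat morning→Ghosh, Sat afternoon→Tanaka.
Loads: Ghosh 2/2, Yoon 3/3, Costa 3/3, Tanaka 2/2, Leclerc 2/3, Abara 1/2, Horvat 1/3, Fong 1/3 — all within limits.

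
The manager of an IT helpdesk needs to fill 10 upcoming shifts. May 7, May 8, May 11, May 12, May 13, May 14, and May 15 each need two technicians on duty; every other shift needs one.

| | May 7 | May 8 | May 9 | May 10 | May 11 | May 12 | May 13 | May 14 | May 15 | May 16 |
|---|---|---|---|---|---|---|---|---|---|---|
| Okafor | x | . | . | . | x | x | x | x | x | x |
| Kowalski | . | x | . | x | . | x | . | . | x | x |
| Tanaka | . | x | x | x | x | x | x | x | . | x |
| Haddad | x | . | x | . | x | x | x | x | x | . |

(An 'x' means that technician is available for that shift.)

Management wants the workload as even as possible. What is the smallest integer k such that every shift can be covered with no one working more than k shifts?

5

With 4 technicians and 17 worker-slots to fill, someone must work at least ⌈17/4⌉ = 5 shifts, so k ≥ 5.
k = 5 works: May 7→Okafor+Haddad, May 8→Kowalski+Tanaka, May 9→Tanaka, May 10→Kowalski, May 11→Okafor+Tanaka, May 12→Kowalski+Haddad, May 13→Okafor+Tanaka, May 14→Okafor+Tanaka, May 15→Okafor+Kowalski, May 16→Kowalski.
Loads: Okafor 5, Kowalski 5, Tanaka 5, Haddad 2 — all ≤ 5.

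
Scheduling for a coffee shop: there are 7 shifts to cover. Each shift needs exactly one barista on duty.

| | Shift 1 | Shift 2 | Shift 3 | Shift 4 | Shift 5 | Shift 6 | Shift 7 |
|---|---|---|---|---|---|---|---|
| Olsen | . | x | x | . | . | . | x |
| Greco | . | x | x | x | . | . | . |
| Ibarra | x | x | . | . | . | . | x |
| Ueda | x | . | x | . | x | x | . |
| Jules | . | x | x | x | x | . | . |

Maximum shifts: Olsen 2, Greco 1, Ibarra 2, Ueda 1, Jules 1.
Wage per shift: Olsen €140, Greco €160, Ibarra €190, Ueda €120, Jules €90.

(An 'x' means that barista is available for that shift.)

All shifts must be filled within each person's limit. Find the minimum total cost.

Shift 6 can only be covered by Ueda, so that assignment is forced.
Picking the cheapest available barista for each shift independently would cost €740, but that ignores the shift limits.
An optimal schedule: Shift 1→Ibarra, Shift 2→Ibarra, Shift 3→Olsen, Shift 4→Greco, Shift 5→Jules, Shift 6→Ueda, Shift 7→Olsen.
Total: 190 + 190 + 140 + 160 + 90 + 120 + 140 = €1030.

€1030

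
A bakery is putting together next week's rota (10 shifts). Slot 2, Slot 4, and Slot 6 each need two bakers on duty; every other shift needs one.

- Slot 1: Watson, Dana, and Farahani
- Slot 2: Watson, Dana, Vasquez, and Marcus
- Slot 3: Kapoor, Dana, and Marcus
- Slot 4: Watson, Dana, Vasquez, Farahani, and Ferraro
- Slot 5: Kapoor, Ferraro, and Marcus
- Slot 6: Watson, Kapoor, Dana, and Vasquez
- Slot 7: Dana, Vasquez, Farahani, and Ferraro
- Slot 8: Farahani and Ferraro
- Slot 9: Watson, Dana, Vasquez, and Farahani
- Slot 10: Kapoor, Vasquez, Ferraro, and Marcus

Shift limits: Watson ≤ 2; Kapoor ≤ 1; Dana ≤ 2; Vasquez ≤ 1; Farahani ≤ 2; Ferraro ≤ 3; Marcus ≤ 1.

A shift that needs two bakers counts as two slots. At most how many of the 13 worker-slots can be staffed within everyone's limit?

12

Total capacity across all bakers is 2+1+2+1+2+3+1 = 12, and 13 slots are needed, so at most 12 can be filled.
An assignment achieving 12: Slot 1→Watson, Slot 2→Watson+Dana, Slot 3→Kapoor, Slot 4→Ferraro, Slot 5→Ferraro, Slot 6→Dana+Vasquez, Slot 7→Ferraro, Slot 8→Farahani, Slot 9→Farahani, Slot 10→Marcus.
Loads: Watson 2/2, Kapoor 1/1, Dana 2/2, Vasquez 1/1, Farahani 2/2, Ferraro 3/3, Marcus 1/1.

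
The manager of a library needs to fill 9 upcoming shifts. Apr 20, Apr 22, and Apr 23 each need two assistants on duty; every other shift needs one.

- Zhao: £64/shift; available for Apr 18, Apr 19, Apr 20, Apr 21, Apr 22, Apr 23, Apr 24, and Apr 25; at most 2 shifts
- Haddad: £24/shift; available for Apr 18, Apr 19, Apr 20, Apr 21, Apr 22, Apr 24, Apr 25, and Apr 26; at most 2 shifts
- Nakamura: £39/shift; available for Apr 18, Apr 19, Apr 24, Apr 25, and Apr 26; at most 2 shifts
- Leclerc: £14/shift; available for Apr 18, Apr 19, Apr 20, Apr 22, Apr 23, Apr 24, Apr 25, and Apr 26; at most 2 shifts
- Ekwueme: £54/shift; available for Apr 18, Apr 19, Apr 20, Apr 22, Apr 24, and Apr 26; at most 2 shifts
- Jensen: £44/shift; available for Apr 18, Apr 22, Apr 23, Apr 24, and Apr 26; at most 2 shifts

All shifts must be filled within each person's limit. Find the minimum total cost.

£478

Picking the cheapest available assistant for each shift independently would cost £228, but that ignores the shift limits.
An optimal schedule: Apr 18→Nakamura, Apr 19→Haddad, Apr 20→Leclerc+Ekwueme, Apr 21→Zhao, Apr 22→Ekwueme+Jensen, Apr 23→Zhao+Leclerc, Apr 24→Jensen, Apr 25→Haddad, Apr 26→Nakamura.
Total: 39 + 24 + 14 + 54 + 64 + 54 + 44 + 64 + 14 + 44 + 24 + 39 = £478.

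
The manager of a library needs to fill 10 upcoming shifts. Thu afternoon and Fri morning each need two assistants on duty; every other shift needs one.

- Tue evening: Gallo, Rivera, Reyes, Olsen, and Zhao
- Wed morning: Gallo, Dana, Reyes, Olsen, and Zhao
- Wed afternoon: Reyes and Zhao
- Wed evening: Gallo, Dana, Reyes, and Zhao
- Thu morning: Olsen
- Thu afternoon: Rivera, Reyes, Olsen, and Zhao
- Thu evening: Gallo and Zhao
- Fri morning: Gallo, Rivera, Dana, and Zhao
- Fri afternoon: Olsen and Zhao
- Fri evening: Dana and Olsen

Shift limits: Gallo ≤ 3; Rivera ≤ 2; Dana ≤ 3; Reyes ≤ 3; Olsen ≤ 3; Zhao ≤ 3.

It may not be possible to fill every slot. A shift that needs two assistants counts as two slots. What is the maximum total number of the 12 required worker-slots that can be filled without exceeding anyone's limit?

Total capacity across all assistants is 3+2+3+3+3+3 = 17, and 12 slots are needed, so at most 12 can be filled.
An assignment achieving 12: Tue evening→Reyes, Wed morning→Dana, Wed afternoon→Reyes, Wed evening→Gallo, Thu morning→Olsen, Thu afternoon→Rivera+Reyes, Thu evening→Gallo, Fri morning→Gallo+Rivera, Fri afternoon→Olsen, Fri evening→Dana.
Loads: Gallo 3/3, Rivera 2/2, Dana 2/3, Reyes 3/3, Olsen 2/3, Zhao 0/3.

12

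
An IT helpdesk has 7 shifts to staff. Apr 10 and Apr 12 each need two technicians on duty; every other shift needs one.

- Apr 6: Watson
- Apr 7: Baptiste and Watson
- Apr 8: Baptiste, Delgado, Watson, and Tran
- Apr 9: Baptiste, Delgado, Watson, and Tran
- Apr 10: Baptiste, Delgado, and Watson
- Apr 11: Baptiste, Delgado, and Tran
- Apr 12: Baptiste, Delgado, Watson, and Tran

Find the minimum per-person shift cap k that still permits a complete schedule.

With 4 technicians and 9 worker-slots to fill, someone must work at least ⌈9/4⌉ = 3 shifts, so k ≥ 3.
k = 3 works: Apr 6→Watson, Apr 7→Baptiste, Apr 8→Delgado, Apr 9→Delgado, Apr 10→Baptiste+Delgado, Apr 11→Baptiste, Apr 12→Watson+Tran.
Loads: Baptiste 3, Delgado 3, Watson 2, Tran 1 — all ≤ 3.

3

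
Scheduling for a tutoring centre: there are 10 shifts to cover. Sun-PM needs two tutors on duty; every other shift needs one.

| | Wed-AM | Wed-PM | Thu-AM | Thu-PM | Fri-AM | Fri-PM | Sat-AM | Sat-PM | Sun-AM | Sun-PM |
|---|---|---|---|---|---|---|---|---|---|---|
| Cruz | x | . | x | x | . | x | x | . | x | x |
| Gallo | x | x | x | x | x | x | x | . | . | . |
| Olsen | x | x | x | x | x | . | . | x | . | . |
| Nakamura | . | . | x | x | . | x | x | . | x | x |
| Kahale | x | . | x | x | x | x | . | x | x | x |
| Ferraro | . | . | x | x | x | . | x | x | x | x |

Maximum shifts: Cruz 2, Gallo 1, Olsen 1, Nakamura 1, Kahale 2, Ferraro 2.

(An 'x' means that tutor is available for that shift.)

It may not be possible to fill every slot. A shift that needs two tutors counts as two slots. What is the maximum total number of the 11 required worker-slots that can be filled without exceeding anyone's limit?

9

Total capacity across all tutors is 2+1+1+1+2+2 = 9, and 11 slots are needed, so at most 9 can be filled.
An assignment achieving 9: Wed-AM→Cruz, Wed-PM→Gallo, Thu-AM→Ferraro, Fri-AM→Kahale, Fri-PM→Cruz, Sat-AM→Nakamura, Sat-PM→Olsen, Sun-AM→Kahale, Sun-PM→Ferraro.
Loads: Cruz 2/2, Gallo 1/1, Olsen 1/1, Nakamura 1/1, Kahale 2/2, Ferraro 2/2.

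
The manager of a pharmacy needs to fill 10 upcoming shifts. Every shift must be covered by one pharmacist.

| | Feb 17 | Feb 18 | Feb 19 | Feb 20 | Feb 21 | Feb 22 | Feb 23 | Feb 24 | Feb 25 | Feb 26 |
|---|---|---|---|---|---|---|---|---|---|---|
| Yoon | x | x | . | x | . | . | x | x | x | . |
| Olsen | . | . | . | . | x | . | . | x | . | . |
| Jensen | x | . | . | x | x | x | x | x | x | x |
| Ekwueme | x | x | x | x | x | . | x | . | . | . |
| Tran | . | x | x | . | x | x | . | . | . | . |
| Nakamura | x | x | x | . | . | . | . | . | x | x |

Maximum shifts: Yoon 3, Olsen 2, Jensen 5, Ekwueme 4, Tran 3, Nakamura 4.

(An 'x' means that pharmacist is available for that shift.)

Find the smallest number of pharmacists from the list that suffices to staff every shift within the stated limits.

3

10 slots to fill and no one can take more than 5, so at least ⌈10/5⌉ = 2 pharmacists are needed.
Any 2 pharmacists together have capacity at most 5+4 = 9 < 10 slots, so 2 can never suffice.
Yoon, Jensen, and Ekwueme alone can cover everything: Feb 17→Jensen, Feb 18→Yoon, Feb 19→Ekwueme, Feb 20→Jensen, Feb 21→Jensen, Feb 22→Jensen, Feb 23→Ekwueme, Feb 24→Yoon, Feb 25→Yoon, Feb 26→Jensen.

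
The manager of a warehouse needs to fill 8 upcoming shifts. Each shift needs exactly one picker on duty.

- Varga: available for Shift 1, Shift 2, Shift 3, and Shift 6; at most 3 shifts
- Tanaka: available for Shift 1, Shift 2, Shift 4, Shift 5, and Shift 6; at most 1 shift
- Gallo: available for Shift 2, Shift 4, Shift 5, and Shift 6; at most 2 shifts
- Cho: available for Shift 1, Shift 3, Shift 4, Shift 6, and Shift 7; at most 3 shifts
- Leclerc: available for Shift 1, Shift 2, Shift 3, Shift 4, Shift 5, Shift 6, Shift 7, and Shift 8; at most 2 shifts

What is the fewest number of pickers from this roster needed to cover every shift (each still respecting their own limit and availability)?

3

8 slots to fill and no one can take more than 3, so at least ⌈8/3⌉ = 3 pickers are needed.
Varga, Cho, and Leclerc alone can cover everything: Shift 1→Varga, Shift 2→Varga, Shift 3→Varga, Shift 4→Cho, Shift 5→Leclerc, Shift 6→Cho, Shift 7→Cho, Shift 8→Leclerc.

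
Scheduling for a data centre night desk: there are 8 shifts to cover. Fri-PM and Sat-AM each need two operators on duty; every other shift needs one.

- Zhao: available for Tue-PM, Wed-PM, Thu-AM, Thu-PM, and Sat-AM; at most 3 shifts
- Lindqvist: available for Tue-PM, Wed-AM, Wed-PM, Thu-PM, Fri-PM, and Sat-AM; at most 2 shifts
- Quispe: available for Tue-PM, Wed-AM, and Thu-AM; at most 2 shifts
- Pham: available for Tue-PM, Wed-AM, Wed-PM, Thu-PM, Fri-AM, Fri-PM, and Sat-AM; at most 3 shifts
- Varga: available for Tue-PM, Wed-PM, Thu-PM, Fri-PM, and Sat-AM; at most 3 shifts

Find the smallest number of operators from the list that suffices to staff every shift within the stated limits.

10 slots to fill and no one can take more than 3, so at least ⌈10/3⌉ = 4 operators are needed.
Zhao, Lindqvist, Quispe, and Pham alone can cover everything: Tue-PM→Quispe, Wed-AM→Quispe, Wed-PM→Zhao, Thu-AM→Zhao, Thu-PM→Zhao, Fri-AM→Pham, Fri-PM→Lindqvist+Pham, Sat-AM→Lindqvist+Pham.

4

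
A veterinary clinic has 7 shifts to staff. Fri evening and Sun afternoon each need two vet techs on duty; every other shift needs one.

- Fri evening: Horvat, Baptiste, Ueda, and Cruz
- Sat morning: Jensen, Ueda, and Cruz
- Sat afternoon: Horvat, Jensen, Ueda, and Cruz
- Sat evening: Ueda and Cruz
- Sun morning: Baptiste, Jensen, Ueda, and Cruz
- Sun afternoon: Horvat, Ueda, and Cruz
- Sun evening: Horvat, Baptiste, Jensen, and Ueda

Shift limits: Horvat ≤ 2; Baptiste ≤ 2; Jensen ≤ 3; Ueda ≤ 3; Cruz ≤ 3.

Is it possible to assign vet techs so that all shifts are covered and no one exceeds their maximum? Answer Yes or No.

One valid schedule: Fri evening→Ueda+Cruz, Sat morning→Jensen, Sat afternoon→Horvat, Sat evening→Ueda, Sun morning→Baptiste, Sun afternoon→Horvat+Ueda, Sun evening→Baptiste.
Loads: Horvat 2/2, Baptiste 2/2, Jensen 1/3, Ueda 3/3, Cruz 1/3 — all within limits.

Yes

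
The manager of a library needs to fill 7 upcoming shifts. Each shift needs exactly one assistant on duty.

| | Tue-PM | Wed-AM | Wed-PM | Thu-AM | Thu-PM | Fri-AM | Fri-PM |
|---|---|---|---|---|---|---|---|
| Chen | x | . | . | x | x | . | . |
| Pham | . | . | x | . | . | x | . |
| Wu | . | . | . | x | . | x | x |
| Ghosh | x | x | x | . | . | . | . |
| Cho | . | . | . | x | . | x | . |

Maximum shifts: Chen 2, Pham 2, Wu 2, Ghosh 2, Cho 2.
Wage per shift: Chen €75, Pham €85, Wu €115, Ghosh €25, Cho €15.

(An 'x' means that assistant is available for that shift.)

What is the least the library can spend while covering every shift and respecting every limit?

€345

Wed-AM can only be covered by Ghosh, so that assignment is forced.
Thu-PM can only be covered by Chen, so that assignment is forced.
Fri-PM can only be covered by Wu, so that assignment is forced.
Picking the cheapest available assistant for each shift independently would cost €295, but that ignores the shift limits.
An optimal schedule: Tue-PM→Chen, Wed-AM→Ghosh, Wed-PM→Ghosh, Thu-AM→Cho, Thu-PM→Chen, Fri-AM→Cho, Fri-PM→Wu.
Total: 75 + 25 + 25 + 15 + 75 + 15 + 115 = €345.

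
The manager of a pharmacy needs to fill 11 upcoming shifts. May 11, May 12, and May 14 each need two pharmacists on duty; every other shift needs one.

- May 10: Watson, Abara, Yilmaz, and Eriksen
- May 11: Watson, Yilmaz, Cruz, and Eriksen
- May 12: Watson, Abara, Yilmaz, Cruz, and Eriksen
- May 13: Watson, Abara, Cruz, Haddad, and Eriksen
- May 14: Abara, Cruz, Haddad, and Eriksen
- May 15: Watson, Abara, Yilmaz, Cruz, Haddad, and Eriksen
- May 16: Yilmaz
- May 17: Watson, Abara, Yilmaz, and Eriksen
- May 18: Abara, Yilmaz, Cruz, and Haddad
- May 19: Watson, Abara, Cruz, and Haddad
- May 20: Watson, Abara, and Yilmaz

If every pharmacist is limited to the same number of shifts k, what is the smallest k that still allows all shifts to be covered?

With 6 pharmacists and 14 worker-slots to fill, someone must work at least ⌈14/6⌉ = 3 shifts, so k ≥ 3.
k = 3 works: May 10→Watson, May 11→Yilmaz+Cruz, May 12→Cruz+Eriksen, May 13→Abara, May 14→Cruz+Haddad, May 15→Yilmaz, May 16→Yilmaz, May 17→Watson, May 18→Abara, May 19→Abara, May 20→Watson.
Loads: Watson 3, Abara 3, Yilmaz 3, Cruz 3, Haddad 1, Eriksen 1 — all ≤ 3.

3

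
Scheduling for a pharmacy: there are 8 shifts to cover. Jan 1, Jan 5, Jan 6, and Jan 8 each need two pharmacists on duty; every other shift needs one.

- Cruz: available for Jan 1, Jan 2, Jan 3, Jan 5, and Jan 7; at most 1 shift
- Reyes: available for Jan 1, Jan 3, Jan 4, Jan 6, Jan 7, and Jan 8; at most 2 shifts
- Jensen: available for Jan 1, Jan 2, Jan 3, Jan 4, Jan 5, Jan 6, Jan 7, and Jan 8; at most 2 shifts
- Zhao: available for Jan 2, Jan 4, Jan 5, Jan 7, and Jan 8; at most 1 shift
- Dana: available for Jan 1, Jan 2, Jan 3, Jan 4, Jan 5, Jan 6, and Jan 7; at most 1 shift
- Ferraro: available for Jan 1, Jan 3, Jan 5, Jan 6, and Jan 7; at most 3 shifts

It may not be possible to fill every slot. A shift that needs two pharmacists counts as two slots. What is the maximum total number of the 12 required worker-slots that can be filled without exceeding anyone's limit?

10

Total capacity across all pharmacists is 1+2+2+1+1+3 = 10, and 12 slots are needed, so at most 10 can be filled.
An assignment achieving 10: Jan 1→Ferraro, Jan 2→Cruz, Jan 3→Ferraro, Jan 4→Reyes, Jan 5→Zhao+Ferraro, Jan 6→Jensen+Dana, Jan 8→Reyes+Jensen.
Loads: Cruz 1/1, Reyes 2/2, Jensen 2/2, Zhao 1/1, Dana 1/1, Ferraro 3/3.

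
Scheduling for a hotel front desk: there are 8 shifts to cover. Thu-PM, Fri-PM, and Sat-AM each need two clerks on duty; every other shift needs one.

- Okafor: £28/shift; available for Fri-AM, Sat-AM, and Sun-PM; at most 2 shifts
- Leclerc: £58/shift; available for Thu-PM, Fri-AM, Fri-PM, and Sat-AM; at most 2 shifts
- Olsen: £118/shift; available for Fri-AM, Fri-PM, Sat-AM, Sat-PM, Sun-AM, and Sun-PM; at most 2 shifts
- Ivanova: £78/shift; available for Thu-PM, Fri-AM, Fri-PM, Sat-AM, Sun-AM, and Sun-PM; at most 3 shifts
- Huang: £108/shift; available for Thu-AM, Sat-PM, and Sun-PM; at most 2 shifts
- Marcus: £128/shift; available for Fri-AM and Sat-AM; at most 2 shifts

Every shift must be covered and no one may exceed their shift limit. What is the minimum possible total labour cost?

Thu-AM can only be covered by Huang, so that assignment is forced.
Thu-PM can only be covered by Leclerc and Ivanova, so that assignment is forced.
Picking the cheapest available clerk for each shift independently would cost £708, but that ignores the shift limits.
An optimal schedule: Thu-AM→Huang, Thu-PM→Leclerc+Ivanova, Fri-AM→Olsen, Fri-PM→Leclerc+Ivanova, Sat-AM→Okafor+Olsen, Sat-PM→Huang, Sun-AM→Ivanova, Sun-PM→Okafor.
Total: 108 + 58 + 78 + 118 + 58 + 78 + 28 + 118 + 108 + 78 + 28 = £858.

£858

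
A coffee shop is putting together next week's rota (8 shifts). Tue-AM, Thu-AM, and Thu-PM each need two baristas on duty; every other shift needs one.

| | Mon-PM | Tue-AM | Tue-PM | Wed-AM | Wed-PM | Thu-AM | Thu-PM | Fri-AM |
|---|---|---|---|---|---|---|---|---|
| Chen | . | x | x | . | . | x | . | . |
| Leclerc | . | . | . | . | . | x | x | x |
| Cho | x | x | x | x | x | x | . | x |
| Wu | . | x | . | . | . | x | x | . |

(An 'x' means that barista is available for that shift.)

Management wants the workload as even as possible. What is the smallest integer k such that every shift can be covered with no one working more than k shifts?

3

With 4 baristas and 11 worker-slots to fill, someone must work at least ⌈11/4⌉ = 3 shifts, so k ≥ 3.
k = 3 works: Mon-PM→Cho, Tue-AM→Chen+Wu, Tue-PM→Chen, Wed-AM→Cho, Wed-PM→Cho, Thu-AM→Chen+Leclerc, Thu-PM→Leclerc+Wu, Fri-AM→Leclerc.
Loads: Chen 3, Leclerc 3, Cho 3, Wu 2 — all ≤ 3.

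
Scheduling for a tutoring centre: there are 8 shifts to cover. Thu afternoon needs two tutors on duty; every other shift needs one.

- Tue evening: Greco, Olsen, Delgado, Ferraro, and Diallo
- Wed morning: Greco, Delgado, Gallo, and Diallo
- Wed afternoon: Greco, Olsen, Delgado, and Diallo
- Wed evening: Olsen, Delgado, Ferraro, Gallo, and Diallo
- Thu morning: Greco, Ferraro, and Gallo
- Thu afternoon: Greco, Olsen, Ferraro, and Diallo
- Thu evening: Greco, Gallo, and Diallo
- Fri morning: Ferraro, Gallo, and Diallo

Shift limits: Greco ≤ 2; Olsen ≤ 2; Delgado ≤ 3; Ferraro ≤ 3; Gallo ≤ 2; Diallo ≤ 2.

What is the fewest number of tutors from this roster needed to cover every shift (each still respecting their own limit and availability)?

4

9 slots to fill and no one can take more than 3, so at least ⌈9/3⌉ = 3 tutors are needed.
Any 3 tutors together have capacity at most 3+3+2 = 8 < 9 slots, so 3 can never suffice.
Greco, Olsen, Delgado, and Ferraro alone can cover everything: Tue evening→Delgado, Wed morning→Greco, Wed afternoon→Olsen, Wed evening→Delgado, Thu morning→Ferraro, Thu afternoon→Olsen+Ferraro, Thu evening→Greco, Fri morning→Ferraro.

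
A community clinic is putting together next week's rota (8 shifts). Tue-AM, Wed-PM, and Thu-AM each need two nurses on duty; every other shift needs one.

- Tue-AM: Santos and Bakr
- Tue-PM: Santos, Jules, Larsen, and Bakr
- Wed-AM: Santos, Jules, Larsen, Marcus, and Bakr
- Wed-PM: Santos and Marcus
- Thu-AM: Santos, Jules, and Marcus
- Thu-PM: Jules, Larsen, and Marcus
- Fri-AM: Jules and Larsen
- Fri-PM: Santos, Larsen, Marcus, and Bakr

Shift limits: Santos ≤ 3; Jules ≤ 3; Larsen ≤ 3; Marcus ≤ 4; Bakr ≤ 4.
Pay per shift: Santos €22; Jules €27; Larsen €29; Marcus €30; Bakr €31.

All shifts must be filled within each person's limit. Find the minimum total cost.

€295

Tue-AM can only be covered by Santos and Bakr, so that assignment is forced.
Wed-PM can only be covered by Santos and Marcus, so that assignment is forced.
Picking the cheapest available nurse for each shift independently would cost €274, but that ignores the shift limits.
An optimal schedule: Tue-AM→Santos+Bakr, Tue-PM→Larsen, Wed-AM→Larsen, Wed-PM→Santos+Marcus, Thu-AM→Santos+Jules, Thu-PM→Jules, Fri-AM→Jules, Fri-PM→Larsen.
Total: 22 + 31 + 29 + 29 + 22 + 30 + 22 + 27 + 27 + 27 + 29 = €295.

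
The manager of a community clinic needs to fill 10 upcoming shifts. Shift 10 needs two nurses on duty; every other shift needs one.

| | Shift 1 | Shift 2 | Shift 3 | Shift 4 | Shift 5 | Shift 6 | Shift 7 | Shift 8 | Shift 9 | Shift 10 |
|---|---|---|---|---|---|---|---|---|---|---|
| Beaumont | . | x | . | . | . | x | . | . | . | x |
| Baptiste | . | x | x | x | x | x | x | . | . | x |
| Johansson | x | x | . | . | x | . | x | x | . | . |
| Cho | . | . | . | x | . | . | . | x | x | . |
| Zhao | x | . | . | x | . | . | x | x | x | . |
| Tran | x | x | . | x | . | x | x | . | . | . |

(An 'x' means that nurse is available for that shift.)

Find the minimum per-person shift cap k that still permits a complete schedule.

With 6 nurses and 11 worker-slots to fill, someone must work at least ⌈11/6⌉ = 2 shifts, so k ≥ 2.
k = 2 works: Shift 1→Johansson, Shift 2→Tran, Shift 3→Baptiste, Shift 4→Zhao, Shift 5→Johansson, Shift 6→Beaumont, Shift 7→Zhao, Shift 8→Cho, Shift 9→Cho, Shift 10→Beaumont+Baptiste.
Loads: Beaumont 2, Baptiste 2, Johansson 2, Cho 2, Zhao 2, Tran 1 — all ≤ 2.

2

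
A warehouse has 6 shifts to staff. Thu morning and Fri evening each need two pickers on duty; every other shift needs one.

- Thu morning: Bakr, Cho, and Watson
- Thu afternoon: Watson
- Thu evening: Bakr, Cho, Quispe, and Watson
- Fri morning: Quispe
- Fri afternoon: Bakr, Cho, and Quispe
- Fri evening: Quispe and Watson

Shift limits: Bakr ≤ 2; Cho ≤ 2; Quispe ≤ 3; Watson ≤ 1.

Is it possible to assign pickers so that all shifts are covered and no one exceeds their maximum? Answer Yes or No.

Total capacity is 8 and 8 slots are needed, so capacity alone doesn't rule it out.
Shifts {Thu afternoon, Fri evening} need 3 worker-slots in total, but the pickers available for any of those shifts (Quispe and Watson) can supply at most 2 among them. So no valid schedule exists.

No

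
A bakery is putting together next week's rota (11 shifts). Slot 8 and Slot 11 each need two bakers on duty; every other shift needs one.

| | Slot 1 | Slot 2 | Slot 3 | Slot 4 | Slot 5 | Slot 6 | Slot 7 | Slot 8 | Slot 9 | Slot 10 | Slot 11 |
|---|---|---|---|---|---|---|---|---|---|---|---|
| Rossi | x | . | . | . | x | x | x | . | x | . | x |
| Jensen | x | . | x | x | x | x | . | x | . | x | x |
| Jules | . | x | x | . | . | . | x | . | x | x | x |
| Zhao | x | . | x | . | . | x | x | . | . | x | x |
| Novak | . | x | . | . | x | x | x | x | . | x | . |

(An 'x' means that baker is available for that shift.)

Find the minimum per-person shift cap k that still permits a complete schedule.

3

With 5 bakers and 13 worker-slots to fill, someone must work at least ⌈13/5⌉ = 3 shifts, so k ≥ 3.
k = 3 works: Slot 1→Rossi, Slot 2→Jules, Slot 3→Jensen, Slot 4→Jensen, Slot 5→Rossi, Slot 6→Zhao, Slot 7→Jules, Slot 8→Jensen+Novak, Slot 9→Rossi, Slot 10→Zhao, Slot 11→Jules+Zhao.
Loads: Rossi 3, Jensen 3, Jules 3, Zhao 3, Novak 1 — all ≤ 3.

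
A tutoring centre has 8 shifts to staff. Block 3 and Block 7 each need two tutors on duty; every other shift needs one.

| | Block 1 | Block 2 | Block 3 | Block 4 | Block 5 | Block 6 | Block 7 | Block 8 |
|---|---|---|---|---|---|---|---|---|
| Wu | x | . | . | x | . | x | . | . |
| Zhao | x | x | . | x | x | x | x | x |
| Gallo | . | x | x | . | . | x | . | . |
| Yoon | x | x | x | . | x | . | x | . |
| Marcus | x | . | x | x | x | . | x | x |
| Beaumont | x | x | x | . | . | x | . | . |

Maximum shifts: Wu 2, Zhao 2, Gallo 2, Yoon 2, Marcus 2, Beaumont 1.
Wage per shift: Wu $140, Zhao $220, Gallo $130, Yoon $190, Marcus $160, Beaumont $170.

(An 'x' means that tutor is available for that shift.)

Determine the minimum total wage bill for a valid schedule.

$1630

Picking the cheapest available tutor for each shift independently would cost $1500, but that ignores the shift limits.
An optimal schedule: Block 1→Wu, Block 2→Gallo, Block 3→Beaumont+Yoon, Block 4→Wu, Block 5→Marcus, Block 6→Gallo, Block 7→Yoon+Zhao, Block 8→Marcus.
Total: 140 + 130 + 170 + 190 + 140 + 160 + 130 + 190 + 220 + 160 = $1630.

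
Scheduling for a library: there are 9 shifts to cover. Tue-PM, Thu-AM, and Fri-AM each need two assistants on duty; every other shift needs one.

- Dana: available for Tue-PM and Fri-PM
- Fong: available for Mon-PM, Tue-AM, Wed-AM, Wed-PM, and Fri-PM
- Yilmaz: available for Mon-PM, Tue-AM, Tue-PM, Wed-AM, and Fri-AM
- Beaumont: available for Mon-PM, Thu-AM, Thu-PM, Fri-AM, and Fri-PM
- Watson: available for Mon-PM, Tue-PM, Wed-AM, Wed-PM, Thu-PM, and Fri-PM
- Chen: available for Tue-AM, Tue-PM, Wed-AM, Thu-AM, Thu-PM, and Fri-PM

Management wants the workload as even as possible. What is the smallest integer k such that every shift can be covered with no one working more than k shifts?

With 6 assistants and 12 worker-slots to fill, someone must work at least ⌈12/6⌉ = 2 shifts, so k ≥ 2.
k = 2 works: Mon-PM→Yilmaz, Tue-AM→Fong, Tue-PM→Dana+Chen, Wed-AM→Watson, Wed-PM→Fong, Thu-AM→Beaumont+Chen, Thu-PM→Watson, Fri-AM→Yilmaz+Beaumont, Fri-PM→Dana.
Loads: Dana 2, Fong 2, Yilmaz 2, Beaumont 2, Watson 2, Chen 2 — all ≤ 2.

2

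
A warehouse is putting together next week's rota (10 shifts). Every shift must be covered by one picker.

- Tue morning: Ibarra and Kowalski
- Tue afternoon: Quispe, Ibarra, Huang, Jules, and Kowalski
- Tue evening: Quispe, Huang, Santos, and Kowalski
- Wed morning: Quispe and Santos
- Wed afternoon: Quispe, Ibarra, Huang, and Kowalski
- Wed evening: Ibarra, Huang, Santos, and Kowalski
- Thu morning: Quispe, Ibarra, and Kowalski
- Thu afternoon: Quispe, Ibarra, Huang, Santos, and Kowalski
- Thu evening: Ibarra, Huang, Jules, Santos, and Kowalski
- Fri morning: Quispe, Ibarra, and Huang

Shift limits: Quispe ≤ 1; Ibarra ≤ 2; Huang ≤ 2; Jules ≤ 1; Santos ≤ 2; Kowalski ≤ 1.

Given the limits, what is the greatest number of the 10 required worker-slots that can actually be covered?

Total capacity across all pickers is 1+2+2+1+2+1 = 9, and 10 slots are needed, so at most 9 can be filled.
An assignment achieving 9: Tue morning→Ibarra, Tue afternoon→Jules, Tue evening→Huang, Wed morning→Quispe, Wed afternoon→Kowalski, Wed evening→Santos, Thu morning→Ibarra, Thu afternoon→Santos, Fri morning→Huang.
Loads: Quispe 1/1, Ibarra 2/2, Huang 2/2, Jules 1/1, Santos 2/2, Kowalski 1/1.

9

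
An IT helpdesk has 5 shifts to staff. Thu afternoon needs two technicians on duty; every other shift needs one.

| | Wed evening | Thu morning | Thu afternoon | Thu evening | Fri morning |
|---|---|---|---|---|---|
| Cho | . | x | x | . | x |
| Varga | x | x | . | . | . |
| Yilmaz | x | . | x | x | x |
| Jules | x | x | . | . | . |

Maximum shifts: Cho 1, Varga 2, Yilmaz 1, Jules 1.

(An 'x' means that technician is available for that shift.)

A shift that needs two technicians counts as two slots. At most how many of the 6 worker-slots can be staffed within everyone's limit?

4

Total capacity across all technicians is 1+2+1+1 = 5, and 6 slots are needed, so at most 5 can be filled.
Shifts {Thu afternoon, Thu evening} need 3 slots but only Cho and Yilmaz are available for them, supplying at most 2 — so at least 1 slot must go unfilled.
An assignment achieving 4: Wed evening→Varga, Thu morning→Varga, Thu afternoon→Cho, Thu evening→Yilmaz.
Loads: Cho 1/1, Varga 2/2, Yilmaz 1/1, Jules 0/1.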